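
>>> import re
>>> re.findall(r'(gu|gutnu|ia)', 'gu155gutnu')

['gu', 'gu']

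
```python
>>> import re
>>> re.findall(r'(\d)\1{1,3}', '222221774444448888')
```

['2', '7', '4', '4', '8']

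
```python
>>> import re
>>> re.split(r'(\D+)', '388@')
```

['388', '@', '']

Pattern: one or more of a non-digit (captured).
Matches to split on: at [3:4] → '@'.
`re.split` interleaves the captured-group text with the surrounding fragments.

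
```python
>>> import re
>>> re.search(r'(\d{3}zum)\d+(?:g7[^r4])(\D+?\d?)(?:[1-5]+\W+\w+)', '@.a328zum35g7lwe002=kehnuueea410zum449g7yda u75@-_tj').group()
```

'410zum449g7yda u75@-_tj'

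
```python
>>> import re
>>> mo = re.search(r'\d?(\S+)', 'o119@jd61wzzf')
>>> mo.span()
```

Pattern: optionally a digit; then one or more of a non-whitespace character (captured).
The match spans [0:13] → 'o119@jd61wzzf'.

(0, 13)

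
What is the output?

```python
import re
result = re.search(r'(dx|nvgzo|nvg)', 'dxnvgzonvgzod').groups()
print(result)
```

`re.search` scans for the first position where the pattern succeeds.
The match spans [0:2] → 'dx'.
Captured: group 1 = 'dx'.

('dx',)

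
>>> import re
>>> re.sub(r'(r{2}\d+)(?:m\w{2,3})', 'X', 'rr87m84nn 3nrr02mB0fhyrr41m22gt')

'Xn 3nXhyXt'

Every occurrence is swapped for 'X'.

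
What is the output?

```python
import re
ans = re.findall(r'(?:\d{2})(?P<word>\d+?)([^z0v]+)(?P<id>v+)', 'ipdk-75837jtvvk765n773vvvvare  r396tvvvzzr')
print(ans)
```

With the lazy modifier that quantifier settles for the fewest repetitions that let the rest of the pattern succeed (the atoms after it are unaffected and can still be greedy).
With 3 capturing groups, `findall` returns a 3-tuple per match.

[('8', '37jt', 'vv'), ('5', 'n773', 'vvvv'), ('6', 't', 'vvv')]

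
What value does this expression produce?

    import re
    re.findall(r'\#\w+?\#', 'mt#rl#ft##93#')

Since nothing is captured, `findall` lists the 2 matched substrings directly.

['#rl#', '#93#']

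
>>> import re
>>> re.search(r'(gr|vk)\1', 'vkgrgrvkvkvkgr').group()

'grgr'

A backreference is literal: `\1` must see the identical characters the first group matched.
`search` walks the string left to right and returns the first match it finds.
The match spans [2:6] → 'grgr'.
Captured: group 1 = 'gr'.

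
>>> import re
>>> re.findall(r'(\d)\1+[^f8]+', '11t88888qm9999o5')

['1', '8']

After group 1 captures some text, `\1` only succeeds where that same text appears again.
`findall` collects group 1 from each match (2 total).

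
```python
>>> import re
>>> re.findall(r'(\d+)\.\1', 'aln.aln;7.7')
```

`\1` has to match the exact text group 1 already captured.
`findall` collects group 1 from the one match (1 total).

['7']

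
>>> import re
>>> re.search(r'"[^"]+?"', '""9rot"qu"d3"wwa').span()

(1, 7)

The match spans [1:7] → '"9rot"'.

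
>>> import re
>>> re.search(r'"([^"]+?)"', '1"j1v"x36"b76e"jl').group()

The match spans [1:6] → '"j1v"'.

'"j1v"'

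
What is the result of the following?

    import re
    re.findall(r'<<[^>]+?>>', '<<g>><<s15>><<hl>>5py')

['<<g>>', '<<s15>>', '<<hl>>']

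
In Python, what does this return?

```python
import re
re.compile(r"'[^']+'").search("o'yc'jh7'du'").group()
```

"'yc'"

`search` walks the string left to right and returns the first match it finds.
The match spans [1:5] → "'yc'".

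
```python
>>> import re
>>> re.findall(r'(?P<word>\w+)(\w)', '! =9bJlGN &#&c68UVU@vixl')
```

[('9bJlG', 'N'), ('c68UV', 'U'), ('vix', 'l')]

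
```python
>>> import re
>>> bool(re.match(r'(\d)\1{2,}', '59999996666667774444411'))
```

False

With `match`, the pattern is implicitly anchored at the beginning.
Here the pattern fails at index 0, so the call returns None, and `bool(None)` is False.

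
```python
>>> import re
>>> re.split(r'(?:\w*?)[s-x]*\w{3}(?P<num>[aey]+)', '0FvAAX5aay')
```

['', 'aay', '']

Lazy quantifiers expand one character at a time until the remainder of the pattern can match.
`re.split` interleaves the captured-group text with the surrounding fragments.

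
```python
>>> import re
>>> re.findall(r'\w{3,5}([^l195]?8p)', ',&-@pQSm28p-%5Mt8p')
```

['8p', '8p']

`findall` collects group 1 from each match (2 total).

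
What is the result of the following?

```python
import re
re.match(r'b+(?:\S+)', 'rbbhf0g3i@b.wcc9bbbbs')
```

`match` is anchored at position 0; if the pattern doesn't fit there, it returns None.
Here position 0 doesn't satisfy it, so the call returns None.

None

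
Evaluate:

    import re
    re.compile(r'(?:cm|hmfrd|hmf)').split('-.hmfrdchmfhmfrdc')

['-.', 'c', '', 'c']

`|` is ordered: at each position the engine commits to the first alternative that works.
`split` removes every match and returns the 4 fragments in between.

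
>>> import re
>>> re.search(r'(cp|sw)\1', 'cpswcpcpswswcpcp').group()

'cpcp'

`\1` is not a pattern — it's the concrete string captured by group 1, re-applied verbatim.
The match spans [4:8] → 'cpcp'.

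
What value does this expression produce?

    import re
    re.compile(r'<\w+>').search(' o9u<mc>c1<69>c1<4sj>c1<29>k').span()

`re.search` scans for the first position where the pattern succeeds.
The match spans [4:8] → '<mc>'.

(4, 8)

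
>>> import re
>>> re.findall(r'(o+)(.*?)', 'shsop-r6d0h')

With the lazy modifier that quantifier settles for the fewest repetitions that let the rest of the pattern succeed (the atoms after it are unaffected and can still be greedy).
`findall` packs the 2 group values into a tuple for every match.

[('o', '')]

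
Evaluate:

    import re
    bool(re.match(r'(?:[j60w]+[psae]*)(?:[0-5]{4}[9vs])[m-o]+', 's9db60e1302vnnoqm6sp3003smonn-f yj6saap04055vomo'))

With `match`, the pattern is implicitly anchored at the beginning.
Here position 0 doesn't satisfy it, so the call returns None, and `bool(None)` is False.

False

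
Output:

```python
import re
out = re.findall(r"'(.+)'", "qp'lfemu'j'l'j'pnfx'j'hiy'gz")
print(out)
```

["lfemu'j'l'j'pnfx'j'hiy"]

Scanning left to right: at [2:26] match "'lfemu'j'l'j'pnfx'j'hiy'", group 1 = "lfemu'j'l'j'pnfx'j'hiy".
One capturing group, so `findall` returns just the captured substring from the one match — 1 in all.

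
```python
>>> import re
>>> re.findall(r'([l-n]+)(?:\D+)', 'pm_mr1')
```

['m']

The pattern matches one or more of a character in [l-n] (captured); then one or more of a non-digit (non-capturing group).
Matches: at [1:5] match 'm_mr', group 1 = 'm'.
`findall` collects group 1 from the one match (1 total).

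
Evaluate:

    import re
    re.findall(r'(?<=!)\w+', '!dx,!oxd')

['dx', 'oxd']

The `(?=…)`/`(?<=…)` assertion just peeks at neighbouring text; it doesn't advance the match position.
Walking the string: at [1:3] → 'dx'; at [5:8] → 'oxd'.
With no groups in the pattern, `findall` gives back each whole match — 2 here.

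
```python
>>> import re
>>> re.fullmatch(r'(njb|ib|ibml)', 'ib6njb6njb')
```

For `fullmatch`, every character of the input must be accounted for by the pattern.
Here the pattern can't cover the whole string, so the call returns None.

None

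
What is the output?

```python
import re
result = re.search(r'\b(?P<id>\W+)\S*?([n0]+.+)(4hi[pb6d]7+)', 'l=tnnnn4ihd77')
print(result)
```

Pattern: a word boundary (`\b`, zero-width); then one or more of a non-word character (captured as 'id'); then zero or more of a non-whitespace character (lazy); then one or more of one of [n0], then one or more of any character (captured); then the literal '4hi', then one of [pb6d], then one or more of the literal '7' (captured).
Here no position works, so the call returns None.

None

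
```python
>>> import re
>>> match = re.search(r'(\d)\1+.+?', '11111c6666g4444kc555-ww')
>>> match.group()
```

'11111c'

`\1` is not a pattern — it's the concrete string captured by group 1, re-applied verbatim.
`re.search` scans for the first position where the pattern succeeds.
The match spans [0:6] → '11111c'.
Captured: group 1 = '1'.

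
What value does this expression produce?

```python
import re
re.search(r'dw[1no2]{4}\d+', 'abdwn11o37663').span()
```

This matches the literal 'dw', then exactly 4 of one of [1no2]; then one or more of a digit.
`re.search` tries every starting position until one works.
The match spans [2:13] → 'dwn11o37663'.

(2, 13)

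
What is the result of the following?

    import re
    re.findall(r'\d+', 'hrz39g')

['39']

The pattern matches one or more of a digit.
Scanning left to right: at [3:5] → '39'.
With no groups in the pattern, `findall` gives back each whole match — 1 here.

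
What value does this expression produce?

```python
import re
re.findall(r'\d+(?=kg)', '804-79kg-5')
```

['79']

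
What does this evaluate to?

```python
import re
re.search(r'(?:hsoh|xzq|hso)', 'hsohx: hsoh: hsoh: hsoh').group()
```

'hsoh'

`|` is ordered: at each position the engine commits to the first alternative that works.
`re.search` tries every starting position until one works.
The match spans [0:4] → 'hsoh'.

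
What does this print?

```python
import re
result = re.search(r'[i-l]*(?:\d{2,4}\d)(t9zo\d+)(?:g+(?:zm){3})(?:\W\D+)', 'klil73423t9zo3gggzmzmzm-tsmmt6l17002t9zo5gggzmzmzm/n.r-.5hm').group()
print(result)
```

klil73423t9zo3gggzmzmzm-tsmmt

This matches zero or more of a character in [i-l]; then 2 to 4 of a digit, then a digit (non-capturing group); then a literal 't', then the literal '9zo', then one or more of a digit (captured); then one or more of a literal 'g', then the literal 'zm' repeated 3 times (non-capturing group); then a non-word character, then one or more of a non-digit (non-capturing group).
`search` walks the string left to right and returns the first match it finds.
The match spans [0:29] → 'klil73423t9zo3gggzmzmzm-tsmmt'.
Captured: group 1 = 't9zo3'.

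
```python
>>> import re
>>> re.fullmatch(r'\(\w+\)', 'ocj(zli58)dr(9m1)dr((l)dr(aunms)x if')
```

None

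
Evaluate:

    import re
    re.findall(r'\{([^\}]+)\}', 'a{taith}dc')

With a single group, `findall` returns only what that group captured — 1 item.

['taith']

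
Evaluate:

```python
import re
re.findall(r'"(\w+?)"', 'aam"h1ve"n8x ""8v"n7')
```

Matches: at [3:9] match '"h1ve"', group 1 = 'h1ve'; at [14:18] match '"8v"', group 1 = '8v'.
With a single group, `findall` returns only what that group captured — 2 items.

['h1ve', '8v']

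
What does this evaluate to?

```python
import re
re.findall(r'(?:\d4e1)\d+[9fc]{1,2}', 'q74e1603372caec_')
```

['74e1603372c']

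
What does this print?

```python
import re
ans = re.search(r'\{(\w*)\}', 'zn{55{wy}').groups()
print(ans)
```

('wy',)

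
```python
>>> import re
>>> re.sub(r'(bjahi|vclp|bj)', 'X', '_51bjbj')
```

`sub` substitutes 'X' at each match site.

'_51XX'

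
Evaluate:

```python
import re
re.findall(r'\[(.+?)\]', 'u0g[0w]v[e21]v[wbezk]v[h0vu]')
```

A `+?`/`*?`/`{m,n}?` starts at its minimum and grows only as far as needed for what follows to match.
With a single group, `findall` returns only what that group captured — 4 items.

['0w', 'e21', 'wbezk', 'h0vu']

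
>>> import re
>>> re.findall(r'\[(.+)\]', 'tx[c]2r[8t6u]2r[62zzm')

['c]2r[8t6u']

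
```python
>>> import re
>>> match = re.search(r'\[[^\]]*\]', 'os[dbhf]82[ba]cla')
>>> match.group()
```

'[dbhf]'

`re.search` tries every starting position until one works.
The match spans [2:8] → '[dbhf]'.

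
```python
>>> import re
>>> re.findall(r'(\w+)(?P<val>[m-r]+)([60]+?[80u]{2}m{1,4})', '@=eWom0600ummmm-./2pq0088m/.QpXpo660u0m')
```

This matches one or more of a word character (captured); then one or more of a character in [m-r] (captured as 'val'); then one or more of one of [60] (lazy), then exactly 2 of one of [80u], then 1 to 4 of the literal 'm' (captured).
Walking the string: at [2:15] match 'eWom0600ummmm', groups = ('eWo', 'm', '0600ummmm'); at [18:26] match '2pq0088m', groups = ('2p', 'q', '0088m'); at [28:39] match 'QpXpo660u0m', groups = ('QpXp', 'o', '660u0m').
Multiple groups make `findall` return tuples — one 3-tuple for each match.

[('eWo', 'm', '0600ummmm'), ('2p', 'q', '0088m'), ('QpXp', 'o', '660u0m')]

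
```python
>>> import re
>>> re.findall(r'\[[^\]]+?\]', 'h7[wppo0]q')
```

['[wppo0]']

`findall` yields the raw match text (1 of them) because the pattern has no groups.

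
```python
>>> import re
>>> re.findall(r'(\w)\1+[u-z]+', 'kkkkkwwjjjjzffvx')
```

['k', 'j', 'f']

The backreference `\1` re-matches whatever the first group consumed, character for character.
Scanning left to right: at [0:7] match 'kkkkkww', group 1 = 'k'; at [7:12] match 'jjjjz', group 1 = 'j'; at [12:16] match 'ffvx', group 1 = 'f'.
`findall` collects group 1 from each match (3 total).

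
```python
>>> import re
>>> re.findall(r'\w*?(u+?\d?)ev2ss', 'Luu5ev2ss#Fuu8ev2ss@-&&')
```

['uu5', 'uu8']

The pattern matches zero or more of a word character (lazy); then one or more of the literal 'u' (lazy), then optionally a digit (captured); then the literal 'ev2', then the literal 'ss'.
Matches: at [0:9] match 'Luu5ev2ss', group 1 = 'uu5'; at [10:19] match 'Fuu8ev2ss', group 1 = 'uu8'.
With a single group, `findall` returns only what that group captured — 2 items.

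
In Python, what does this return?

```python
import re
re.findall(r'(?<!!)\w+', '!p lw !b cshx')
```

['lw', 'cshx']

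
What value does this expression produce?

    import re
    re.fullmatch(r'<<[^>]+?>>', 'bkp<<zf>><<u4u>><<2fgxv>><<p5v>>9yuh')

None

`fullmatch` succeeds only if the pattern covers the string from start to end.
Here the pattern can't cover the whole string, so the call returns None.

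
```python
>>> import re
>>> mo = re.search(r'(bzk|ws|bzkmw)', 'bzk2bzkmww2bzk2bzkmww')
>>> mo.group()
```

'bzk'

`re.search` tries every starting position until one works.
The match spans [0:3] → 'bzk'.
Captured: group 1 = 'bzk'.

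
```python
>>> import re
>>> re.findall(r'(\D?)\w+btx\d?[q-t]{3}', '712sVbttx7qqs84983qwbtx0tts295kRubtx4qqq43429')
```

['']

`findall` collects group 1 from the one match (1 total).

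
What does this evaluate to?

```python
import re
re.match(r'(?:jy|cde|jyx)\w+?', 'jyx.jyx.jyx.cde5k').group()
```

'jyx'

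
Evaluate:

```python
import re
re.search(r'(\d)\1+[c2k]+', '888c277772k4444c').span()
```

After group 1 captures some text, `\1` only succeeds where that same text appears again.
`re.search` tries every starting position until one works.
The match spans [0:5] → '888c2'.
Captured: group 1 = '8'.

(0, 5)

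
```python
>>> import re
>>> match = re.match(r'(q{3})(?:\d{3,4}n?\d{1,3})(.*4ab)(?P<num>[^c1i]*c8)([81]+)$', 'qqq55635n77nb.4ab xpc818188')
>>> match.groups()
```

The match spans [0:27] → 'qqq55635n77nb.4ab xpc818188'.
Captured: group 1 = 'qqq', group 2 = 'n77nb.4ab', group 3 = ' xpc8', group 4 = '18188'.

('qqq', 'n77nb.4ab', ' xpc8', '18188')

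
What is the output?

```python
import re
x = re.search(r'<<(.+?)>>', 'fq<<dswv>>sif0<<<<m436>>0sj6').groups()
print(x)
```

('dswv',)

The match spans [2:10] → '<<dswv>>'.
Captured: group 1 = 'dswv'.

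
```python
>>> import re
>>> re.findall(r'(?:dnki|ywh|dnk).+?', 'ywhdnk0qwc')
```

Since nothing is captured, `findall` lists the 1 matched substring directly.

['ywhd']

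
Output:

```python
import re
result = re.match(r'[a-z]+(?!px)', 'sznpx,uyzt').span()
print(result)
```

(0, 5)

`match` is anchored at position 0; if the pattern doesn't fit there, it returns None.
The match spans [0:5] → 'sznpx'.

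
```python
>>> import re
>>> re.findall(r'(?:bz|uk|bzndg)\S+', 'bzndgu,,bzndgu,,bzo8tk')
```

Matches: at [0:22] → 'bzndgu,,bzndgu,,bzo8tk'.
Since nothing is captured, `findall` lists the 1 matched substring directly.

['bzndgu,,bzndgu,,bzo8tk']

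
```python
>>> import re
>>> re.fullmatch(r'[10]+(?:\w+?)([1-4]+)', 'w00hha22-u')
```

This matches one or more of one of [10]; then one or more of a word character (lazy) (non-capturing group); then one or more of a character in [1-4] (captured).
`re.fullmatch` requires the pattern to consume the entire string.
Here there's no way to consume every character, so the call returns None.

None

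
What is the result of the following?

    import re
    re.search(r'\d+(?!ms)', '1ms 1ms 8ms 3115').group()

'3115'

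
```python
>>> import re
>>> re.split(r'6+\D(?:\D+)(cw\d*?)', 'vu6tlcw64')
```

This matches one or more of a literal '6', then a non-digit; then one or more of a non-digit (non-capturing group); then the literal 'cw', then zero or more of a digit (lazy) (captured).
Matches to split on: at [2:7] → '6tlcw'.
The group in the pattern means `split` returns the separators' captures alongside the pieces.

['vu', 'cw', '64']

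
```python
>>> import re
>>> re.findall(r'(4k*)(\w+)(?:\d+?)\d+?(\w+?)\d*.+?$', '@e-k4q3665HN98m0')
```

[('4', 'q3665HN', 'm')]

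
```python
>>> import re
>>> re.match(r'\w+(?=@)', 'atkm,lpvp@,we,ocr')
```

None

The `(?=…)`/`(?<=…)` assertion just peeks at neighbouring text; it doesn't advance the match position.
`re.match` only tries the pattern at the start of the string.
Here the string doesn't start with a match, so the call returns None.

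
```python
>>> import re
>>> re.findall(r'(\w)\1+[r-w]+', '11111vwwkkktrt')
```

A backreference is literal: `\1` must see the identical characters the first group matched.
Walking the string: at [0:8] match '11111vww', group 1 = '1'; at [8:14] match 'kkktrt', group 1 = 'k'.
One capturing group, so `findall` returns just the captured substring from each match — 2 in all.

['1', 'k']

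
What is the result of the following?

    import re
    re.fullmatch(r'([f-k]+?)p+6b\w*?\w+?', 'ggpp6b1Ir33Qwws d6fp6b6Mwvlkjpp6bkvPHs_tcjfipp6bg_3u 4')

`re.fullmatch` requires the pattern to consume the entire string.
Here there's no way to consume every character, so the call returns None.

None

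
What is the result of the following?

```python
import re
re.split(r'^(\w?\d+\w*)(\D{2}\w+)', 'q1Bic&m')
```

['', 'q1Bi', 'c&m', '']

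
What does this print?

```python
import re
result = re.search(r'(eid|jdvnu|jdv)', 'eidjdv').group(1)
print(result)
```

eid

`search` walks the string left to right and returns the first match it finds.
The match spans [0:3] → 'eid'.
Captured: group 1 = 'eid'.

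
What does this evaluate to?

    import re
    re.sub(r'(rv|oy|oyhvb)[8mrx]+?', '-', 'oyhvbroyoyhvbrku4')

Each match is replaced by '-'.

'-oy-ku4'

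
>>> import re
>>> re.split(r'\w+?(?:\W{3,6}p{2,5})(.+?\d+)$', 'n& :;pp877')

['', '877', '']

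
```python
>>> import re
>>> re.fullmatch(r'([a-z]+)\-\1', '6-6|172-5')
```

`fullmatch` succeeds only if the pattern covers the string from start to end.
Here the string isn't matched end-to-end, so the call returns None.

None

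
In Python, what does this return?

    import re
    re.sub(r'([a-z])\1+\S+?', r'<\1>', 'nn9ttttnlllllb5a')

'<n><t><l>5a'

`\1` has to match the exact text group 1 already captured.
Each match is replaced using the text its own group 1 captured.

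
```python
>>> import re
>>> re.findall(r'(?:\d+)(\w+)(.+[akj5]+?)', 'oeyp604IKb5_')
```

[('IK', 'b5')]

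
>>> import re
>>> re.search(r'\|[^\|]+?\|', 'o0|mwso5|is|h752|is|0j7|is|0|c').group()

'|mwso5|'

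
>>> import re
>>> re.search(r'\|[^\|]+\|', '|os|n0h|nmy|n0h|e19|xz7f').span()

(0, 4)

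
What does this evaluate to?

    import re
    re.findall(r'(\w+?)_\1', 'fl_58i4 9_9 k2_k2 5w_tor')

['9', 'k2']

`\1` has to match the exact text group 1 already captured.
`findall` collects group 1 from each match (2 total).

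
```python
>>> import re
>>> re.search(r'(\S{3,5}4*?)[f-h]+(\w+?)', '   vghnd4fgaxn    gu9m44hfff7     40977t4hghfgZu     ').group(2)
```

'a'

Pattern: 3 to 5 of a non-whitespace character, then zero or more of a literal '4' (lazy) (captured); then one or more of a character in [f-h]; then one or more of a word character (lazy) (captured).
Unlike `match`, `search` isn't anchored — it looks for the pattern anywhere in the string.
The match spans [3:12] → 'vghnd4fga'.
Captured: group 1 = 'vghnd4', group 2 = 'a'.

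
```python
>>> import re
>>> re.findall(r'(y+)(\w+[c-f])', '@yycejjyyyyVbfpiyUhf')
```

[('yy', 'cejjyyyyVbfpiyUhf')]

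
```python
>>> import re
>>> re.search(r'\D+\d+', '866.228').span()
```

This matches one or more of a non-digit; then one or more of a digit.
Unlike `match`, `search` isn't anchored — it looks for the pattern anywhere in the string.
The match spans [3:7] → '.228'.

(3, 7)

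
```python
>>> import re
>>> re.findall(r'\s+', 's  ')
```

['  ']

This matches one or more of whitespace.
Matches: at [1:3] → '  '.
With no groups in the pattern, `findall` gives back each whole match — 1 here.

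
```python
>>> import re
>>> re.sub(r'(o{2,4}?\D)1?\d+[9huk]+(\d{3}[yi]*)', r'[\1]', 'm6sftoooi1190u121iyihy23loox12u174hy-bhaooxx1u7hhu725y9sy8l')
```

'm6sft[oooi]hy23l[oox]hy-bhaooxx1u7hhu725y9sy8l'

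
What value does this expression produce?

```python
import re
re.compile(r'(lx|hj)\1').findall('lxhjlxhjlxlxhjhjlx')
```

['lx', 'hj']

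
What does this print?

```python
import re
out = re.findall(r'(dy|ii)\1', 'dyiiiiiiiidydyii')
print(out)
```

The backreference `\1` re-matches whatever the first group consumed, character for character.
Matches: at [2:6] match 'iiii', group 1 = 'ii'; at [6:10] match 'iiii', group 1 = 'ii'; at [10:14] match 'dydy', group 1 = 'dy'.
With a single group, `findall` returns only what that group captured — 3 items.

['ii', 'ii', 'dy']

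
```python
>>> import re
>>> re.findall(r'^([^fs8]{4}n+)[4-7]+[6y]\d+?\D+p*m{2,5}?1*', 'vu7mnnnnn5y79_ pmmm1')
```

This matches anchored at the start of the string; then exactly 4 of any character except [fs8], then one or more of a literal 'n' (captured); then one or more of a character in [4-7], then one of [6y], then one or more of a digit (lazy); then one or more of a non-digit, then zero or more of a literal 'p', then 2 to 5 of the literal 'm' (lazy); then zero or more of a literal '1'.
Matches: at [0:20] match 'vu7mnnnnn5y79_ pmmm1', group 1 = 'vu7mnnnnn'.
With a single group, `findall` returns only what that group captured — 1 item.

['vu7mnnnnn']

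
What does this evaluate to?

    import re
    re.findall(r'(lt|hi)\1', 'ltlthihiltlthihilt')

['lt', 'hi', 'lt', 'hi']

After group 1 captures some text, `\1` only succeeds where that same text appears again.
Walking the string: at [0:4] match 'ltlt', group 1 = 'lt'; at [4:8] match 'hihi', group 1 = 'hi'; at [8:12] match 'ltlt', group 1 = 'lt'; at [12:16] match 'hihi', group 1 = 'hi'.
With a single group, `findall` returns only what that group captured — 4 items.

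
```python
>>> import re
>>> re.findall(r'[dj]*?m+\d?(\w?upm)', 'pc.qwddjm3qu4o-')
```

`findall` collects group 1 from each match (0 total).
Nothing in the string satisfies the pattern, so the list is empty.

[]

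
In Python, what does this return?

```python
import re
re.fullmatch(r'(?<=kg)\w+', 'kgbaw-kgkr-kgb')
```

None

The positive lookaround only admits positions where the adjacent text matches; those characters stay outside the span.
`re.fullmatch` requires the pattern to consume the entire string.
Here the string isn't matched end-to-end, so the call returns None.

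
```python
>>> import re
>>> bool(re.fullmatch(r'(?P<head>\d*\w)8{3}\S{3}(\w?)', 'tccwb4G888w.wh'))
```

The pattern matches zero or more of a digit, then a word character (captured as 'head'); then exactly 3 of a literal '8', then exactly 3 of a non-whitespace character; then optionally a word character (captured).
`fullmatch` succeeds only if the pattern covers the string from start to end.
Here the string isn't matched end-to-end, so the call returns None, and `bool(None)` is False.

False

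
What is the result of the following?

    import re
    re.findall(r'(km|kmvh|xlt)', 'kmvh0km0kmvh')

['km', 'km', 'km']

`|` is ordered: at each position the engine commits to the first alternative that works.
Walking the string: at [0:2] match 'km', group 1 = 'km'; at [5:7] match 'km', group 1 = 'km'; at [8:10] match 'km', group 1 = 'km'.
One capturing group, so `findall` returns just the captured substring from each match — 3 in all.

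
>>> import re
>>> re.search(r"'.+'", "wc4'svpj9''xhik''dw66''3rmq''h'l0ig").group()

The match spans [3:31] → "'svpj9''xhik''dw66''3rmq''h'".

"'svpj9''xhik''dw66''3rmq''h'"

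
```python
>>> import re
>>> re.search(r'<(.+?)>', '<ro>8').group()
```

`re.search` tries every starting position until one works.
The match spans [0:4] → '<ro>'.
Captured: group 1 = 'ro'.

'<ro>'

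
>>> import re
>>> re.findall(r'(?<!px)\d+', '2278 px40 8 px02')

['2278', '0', '8', '2']

The negative lookaround is zero-width — it rules out positions where the adjacent text would match, without consuming anything.
Scanning left to right: at [0:4] → '2278'; at [8:9] → '0'; at [10:11] → '8'; at [15:16] → '2'.
No capturing groups, so `findall` returns the 4 full match strings.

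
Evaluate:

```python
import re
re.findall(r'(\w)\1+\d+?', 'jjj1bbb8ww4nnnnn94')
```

['j', 'b', 'w', 'n']

`\1` has to match the exact text group 1 already captured.
Scanning left to right: at [0:4] match 'jjj1', group 1 = 'j'; at [4:8] match 'bbb8', group 1 = 'b'; at [8:11] match 'ww4', group 1 = 'w'; at [11:17] match 'nnnnn9', group 1 = 'n'.
One capturing group, so `findall` returns just the captured substring from each match — 4 in all.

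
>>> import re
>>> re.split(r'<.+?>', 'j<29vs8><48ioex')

['j', '<48ioex']

Matches to split on: at [1:8] → '<29vs8>'.
Each match becomes a cut point; 2 segments remain.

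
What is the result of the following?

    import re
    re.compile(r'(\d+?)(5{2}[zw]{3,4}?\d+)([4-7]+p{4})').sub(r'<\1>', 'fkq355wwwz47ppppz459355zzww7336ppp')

'fkq<3>z459355zzww7336ppp'

This matches one or more of a digit (lazy) (captured); then exactly 2 of the literal '5', then 3 to 4 of one of [zw] (lazy), then one or more of a digit (captured); then one or more of a character in [4-7], then exactly 4 of a literal 'p' (captured).
Matches: at [3:16] → '355wwwz47pppp'.
The replacement refers to a captured group, so each match is rewritten using its own captured text.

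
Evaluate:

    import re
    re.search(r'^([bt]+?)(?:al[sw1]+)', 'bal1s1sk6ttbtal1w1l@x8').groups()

Pattern: anchored at the start of the string; then one or more of one of [bt] (lazy) (captured); then the literal 'al', then one or more of one of [sw1] (non-capturing group).
`search` walks the string left to right and returns the first match it finds.
The match spans [0:7] → 'bal1s1s'.
Captured: group 1 = 'b'.

('b',)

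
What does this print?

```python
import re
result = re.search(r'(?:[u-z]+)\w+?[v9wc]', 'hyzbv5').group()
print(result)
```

This matches one or more of a character in [u-z] (non-capturing group); then one or more of a word character (lazy), then one of [v9wc].
Unlike `match`, `search` isn't anchored — it looks for the pattern anywhere in the string.
The match spans [1:5] → 'yzbv'.

yzbv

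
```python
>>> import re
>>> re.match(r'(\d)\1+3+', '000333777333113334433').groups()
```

('0',)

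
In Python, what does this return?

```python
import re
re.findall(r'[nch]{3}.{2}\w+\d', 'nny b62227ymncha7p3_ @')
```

['ncha7p3']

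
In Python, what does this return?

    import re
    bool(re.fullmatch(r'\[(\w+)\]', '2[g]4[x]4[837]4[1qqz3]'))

False

`re.fullmatch` is like wrapping the pattern in `^…$` (in single-line mode).
Here the string isn't matched end-to-end, so the call returns None, and `bool(None)` is False.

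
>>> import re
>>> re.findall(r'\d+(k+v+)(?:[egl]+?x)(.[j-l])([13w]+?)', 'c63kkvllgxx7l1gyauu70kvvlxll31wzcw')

[('kvv', 'll', '3')]

This matches one or more of a digit; then one or more of the literal 'k', then one or more of a literal 'v' (captured); then one or more of one of [egl] (lazy), then the literal 'x' (non-capturing group); then any character, then a character in [j-l] (captured); then one or more of one of [13w] (lazy) (captured).
Because the quantifier is non-greedy, it stops expanding at the earliest point where the rest of the pattern can succeed.
Walking the string: at [19:29] match '70kvvlxll3', groups = ('kvv', 'll', '3').
Multiple groups make `findall` return tuples — one 3-tuple for the one match.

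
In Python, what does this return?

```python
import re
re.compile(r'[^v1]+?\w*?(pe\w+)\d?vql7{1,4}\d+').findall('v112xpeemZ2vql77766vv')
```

['peemZ2']

This matches one or more of any character except [v1] (lazy), then zero or more of a word character (lazy); then the literal 'pe', then one or more of a word character (captured); then optionally a digit, then the literal 'vql', then 1 to 4 of the literal '7'; then one or more of a digit.
Scanning left to right: at [3:19] match '2xpeemZ2vql77766', group 1 = 'peemZ2'.
One capturing group, so `findall` returns just the captured substring from the one match — 1 in all.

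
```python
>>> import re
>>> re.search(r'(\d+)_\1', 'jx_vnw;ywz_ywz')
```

None

`\1` is not a pattern — it's the concrete string captured by group 1, re-applied verbatim.
Here nothing in the string fits, so the call returns None.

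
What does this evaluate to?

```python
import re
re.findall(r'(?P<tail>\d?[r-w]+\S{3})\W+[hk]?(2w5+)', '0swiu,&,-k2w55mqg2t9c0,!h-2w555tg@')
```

2 groups means the one result is a tuple of 2 captured strings — 1 here.

[('0swiu,', '2w55')]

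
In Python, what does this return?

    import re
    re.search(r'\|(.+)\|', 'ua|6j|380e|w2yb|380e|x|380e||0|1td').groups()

('6j|380e|w2yb|380e|x|380e||0',)

The match spans [2:31] → '|6j|380e|w2yb|380e|x|380e||0|'.
Captured: group 1 = '6j|380e|w2yb|380e|x|380e||0'.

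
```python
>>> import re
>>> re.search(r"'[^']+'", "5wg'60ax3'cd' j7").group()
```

`search` walks the string left to right and returns the first match it finds.
The match spans [3:10] → "'60ax3'".

"'60ax3'"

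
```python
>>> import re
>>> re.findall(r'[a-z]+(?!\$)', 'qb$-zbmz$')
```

['q', 'zbm']

Because the assertion is negative and zero-width, positions next to the forbidden text are skipped.
Matches: at [0:1] → 'q'; at [4:7] → 'zbm'.
No capturing groups, so `findall` returns the 2 full match strings.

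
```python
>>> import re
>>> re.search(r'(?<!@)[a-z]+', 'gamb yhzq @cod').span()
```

(0, 4)

The negative lookahead/lookbehind blocks any match where the forbidden context is present.
Unlike `match`, `search` isn't anchored — it looks for the pattern anywhere in the string.
The match spans [0:4] → 'gamb'.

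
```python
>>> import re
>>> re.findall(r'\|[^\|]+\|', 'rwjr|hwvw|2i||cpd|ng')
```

Matches: at [4:10] → '|hwvw|'; at [13:18] → '|cpd|'.
Since nothing is captured, `findall` lists the 2 matched substrings directly.

['|hwvw|', '|cpd|']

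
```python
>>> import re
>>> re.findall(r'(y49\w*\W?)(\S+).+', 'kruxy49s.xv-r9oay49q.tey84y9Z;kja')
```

`findall` packs the 2 group values into a tuple for every match.

[('y49s.', 'xv-r9oay49q.tey84y9Z;kj')]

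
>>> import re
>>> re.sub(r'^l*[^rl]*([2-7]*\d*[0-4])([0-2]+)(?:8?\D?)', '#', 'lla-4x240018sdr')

'#dr'

Each match is replaced by '#'.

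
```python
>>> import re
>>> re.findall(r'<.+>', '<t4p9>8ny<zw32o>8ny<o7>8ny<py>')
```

['<t4p9>8ny<zw32o>8ny<o7>8ny<py>']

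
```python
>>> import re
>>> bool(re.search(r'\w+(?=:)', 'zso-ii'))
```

Because the assertion is zero-width, the text it checks is not consumed and won't appear in the result.
Here the pattern never matches, so the call returns None, and `bool(None)` is False.

False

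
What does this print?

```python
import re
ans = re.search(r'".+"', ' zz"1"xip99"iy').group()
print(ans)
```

"1"xip99"

The match spans [3:12] → '"1"xip99"'.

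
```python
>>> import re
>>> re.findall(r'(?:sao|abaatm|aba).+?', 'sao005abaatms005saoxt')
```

['sao0', 'abaatms', 'saox']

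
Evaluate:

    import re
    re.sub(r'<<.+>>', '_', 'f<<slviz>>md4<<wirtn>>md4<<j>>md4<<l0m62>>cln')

'f_cln'

Matches: at [1:42] → '<<slviz>>md4<<wirtn>>md4<<j>>md4<<l0m62>>'.
`sub` substitutes '_' at each match site.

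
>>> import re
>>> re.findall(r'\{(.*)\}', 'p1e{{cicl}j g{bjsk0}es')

['{cicl}j g{bjsk0']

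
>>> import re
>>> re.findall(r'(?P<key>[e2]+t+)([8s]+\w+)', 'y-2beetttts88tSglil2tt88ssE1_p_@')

Pattern: one or more of one of [e2], then one or more of a literal 't' (captured as 'key'); then one or more of one of [8s], then one or more of a word character (captured).
Scanning left to right: at [4:31] match 'eetttts88tSglil2tt88ssE1_p_', groups = ('eetttt', 's88tSglil2tt88ssE1_p_').
Multiple groups make `findall` return tuples — one 2-tuple for the one match.

[('eetttt', 's88tSglil2tt88ssE1_p_')]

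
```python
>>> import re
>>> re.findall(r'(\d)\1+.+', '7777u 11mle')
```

The backreference `\1` re-matches whatever the first group consumed, character for character.
Scanning left to right: at [0:11] match '7777u 11mle', group 1 = '7'.
With a single group, `findall` returns only what that group captured — 1 item.

['7']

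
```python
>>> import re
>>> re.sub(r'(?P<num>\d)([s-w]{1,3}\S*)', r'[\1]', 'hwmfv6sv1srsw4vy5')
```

'hwmfv[6]'

The replacement refers to a captured group, so each match is rewritten using its own captured text.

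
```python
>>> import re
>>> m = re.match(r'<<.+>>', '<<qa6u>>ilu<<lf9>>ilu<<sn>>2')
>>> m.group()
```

`match` is anchored at position 0; if the pattern doesn't fit there, it returns None.
The match spans [0:27] → '<<qa6u>>ilu<<lf9>>ilu<<sn>>'.

'<<qa6u>>ilu<<lf9>>ilu<<sn>>'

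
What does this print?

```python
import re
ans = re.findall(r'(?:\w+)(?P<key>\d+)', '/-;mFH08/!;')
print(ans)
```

['8']

Pattern: one or more of a word character (non-capturing group); then one or more of a digit (captured as 'key').
Walking the string: at [3:8] match 'mFH08', group 1 = '8'.
One capturing group, so `findall` returns just the captured substring from the one match — 1 in all.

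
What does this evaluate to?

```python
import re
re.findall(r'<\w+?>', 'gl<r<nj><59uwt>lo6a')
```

['<nj>', '<59uwt>']

Walking the string: at [4:8] → '<nj>'; at [8:15] → '<59uwt>'.
No capturing groups, so `findall` returns the 2 full match strings.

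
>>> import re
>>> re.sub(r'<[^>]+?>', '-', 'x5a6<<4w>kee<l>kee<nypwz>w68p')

'x5a6-kee-kee-w68p'

Every occurrence is swapped for '-'.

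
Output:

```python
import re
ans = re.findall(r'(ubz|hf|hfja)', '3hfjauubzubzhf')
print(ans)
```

['hf', 'ubz', 'ubz', 'hf']

Alternation isn't longest-match — the leftmost alternative that fits at this position is chosen.
One capturing group, so `findall` returns just the captured substring from each match — 4 in all.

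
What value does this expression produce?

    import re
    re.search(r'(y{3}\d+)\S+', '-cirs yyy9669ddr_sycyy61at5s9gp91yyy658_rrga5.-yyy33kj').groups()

('yyy9669',)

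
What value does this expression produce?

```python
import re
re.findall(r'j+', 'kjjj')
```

['jjj']

With no groups in the pattern, `findall` gives back each whole match — 1 here.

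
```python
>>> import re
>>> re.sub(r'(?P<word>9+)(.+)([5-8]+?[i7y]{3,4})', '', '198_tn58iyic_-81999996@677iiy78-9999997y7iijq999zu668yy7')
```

This matches one or more of a literal '9' (captured as 'word'); then one or more of any character (captured); then one or more of a character in [5-8] (lazy), then 3 to 4 of one of [i7y] (captured).
Matches: at [1:56] → '98_tn58iyic_-81999996@677iiy78-9999997y7iijq999zu668yy7'.
`sub` substitutes '' at each match site.

'1'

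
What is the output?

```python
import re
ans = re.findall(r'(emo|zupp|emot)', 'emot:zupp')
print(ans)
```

The regex engine tests alternatives in the order written; an earlier branch that matches wins even if a later one would match more.
Scanning left to right: at [0:3] match 'emo', group 1 = 'emo'; at [5:9] match 'zupp', group 1 = 'zupp'.
`findall` collects group 1 from each match (2 total).

['emo', 'zupp']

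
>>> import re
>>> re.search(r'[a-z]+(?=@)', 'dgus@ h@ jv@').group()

'dgus'

Because the assertion is zero-width, the text it checks is not consumed and won't appear in the result.
The match spans [0:4] → 'dgus'.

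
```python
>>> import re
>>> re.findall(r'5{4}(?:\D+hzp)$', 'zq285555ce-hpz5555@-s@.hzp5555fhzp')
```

['5555fhzp']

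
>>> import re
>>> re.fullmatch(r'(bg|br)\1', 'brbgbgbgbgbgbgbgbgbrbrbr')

The backreference `\1` re-matches whatever the first group consumed, character for character.
`re.fullmatch` requires the pattern to consume the entire string.
Here the pattern can't cover the whole string, so the call returns None.

None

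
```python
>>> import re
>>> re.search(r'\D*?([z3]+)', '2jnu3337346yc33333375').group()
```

'jnu333'

This matches zero or more of a non-digit (lazy); then one or more of one of [z3] (captured).
`re.search` tries every starting position until one works.
The match spans [1:7] → 'jnu333'.
Captured: group 1 = '333'.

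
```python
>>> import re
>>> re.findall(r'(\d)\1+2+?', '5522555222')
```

After group 1 captures some text, `\1` only succeeds where that same text appears again.
Because there's exactly one group, `findall` drops the full match and keeps group 1 from each hit.

['5', '5']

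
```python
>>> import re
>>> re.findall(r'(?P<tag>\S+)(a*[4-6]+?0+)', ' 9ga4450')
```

[('9ga44', '50')]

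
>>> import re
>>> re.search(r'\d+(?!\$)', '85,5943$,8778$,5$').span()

The negative lookahead/lookbehind blocks any match where the forbidden context is present.
`re.search` tries every starting position until one works.
The match spans [0:2] → '85'.

(0, 2)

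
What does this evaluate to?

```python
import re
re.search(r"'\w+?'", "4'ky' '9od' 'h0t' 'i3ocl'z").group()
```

"'ky'"

The match spans [1:5] → "'ky'".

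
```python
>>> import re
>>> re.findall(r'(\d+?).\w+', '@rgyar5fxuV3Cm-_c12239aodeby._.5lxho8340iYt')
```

['5', '1', '5']

A `+?`/`*?`/`{m,n}?` starts at its minimum and grows only as far as needed for what follows to match.
`findall` collects group 1 from each match (3 total).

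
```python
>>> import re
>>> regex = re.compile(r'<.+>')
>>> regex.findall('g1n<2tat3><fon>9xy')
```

['<2tat3><fon>']

Matches: at [3:15] → '<2tat3><fon>'.
With no groups in the pattern, `findall` gives back each whole match — 1 here.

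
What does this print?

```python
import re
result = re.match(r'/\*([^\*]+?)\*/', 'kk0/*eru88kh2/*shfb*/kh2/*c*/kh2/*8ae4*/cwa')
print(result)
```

None

`re.match` only tries the pattern at the start of the string.
Here the string doesn't start with a match, so the call returns None.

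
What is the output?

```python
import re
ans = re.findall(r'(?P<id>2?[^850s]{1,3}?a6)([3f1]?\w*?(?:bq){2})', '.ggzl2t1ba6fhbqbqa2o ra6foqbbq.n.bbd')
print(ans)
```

This matches optionally the literal '2', then 1 to 3 of any character except [850s] (lazy), then the literal 'a6' (captured as 'id'); then optionally one of [3f1], then zero or more of a word character (lazy), then the literal 'bq' repeated 2 times (captured).
Matches: at [5:17] match '2t1ba6fhbqbq', groups = ('2t1ba6', 'fhbqbq').
With 2 capturing groups, `findall` returns a 2-tuple per match.

[('2t1ba6', 'fhbqbq')]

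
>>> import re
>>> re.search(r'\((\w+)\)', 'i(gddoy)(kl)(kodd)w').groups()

('gddoy',)

The match spans [1:8] → '(gddoy)'.
Captured: group 1 = 'gddoy'.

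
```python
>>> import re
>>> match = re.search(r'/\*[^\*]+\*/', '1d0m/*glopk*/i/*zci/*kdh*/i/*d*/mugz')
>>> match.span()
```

(4, 13)

`re.search` tries every starting position until one works.
The match spans [4:13] → '/*glopk*/'.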